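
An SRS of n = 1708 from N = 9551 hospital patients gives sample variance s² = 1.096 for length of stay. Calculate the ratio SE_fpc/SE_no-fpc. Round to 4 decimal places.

f = n/N = 1708/9551 = 0.17882944.
SE_no-fpc = √(s²/n) = 0.025331525; SE_fpc = √((1−f)s²/n) = 0.022955039.
Ratio = √(1−f) = 0.90618462.

0.9062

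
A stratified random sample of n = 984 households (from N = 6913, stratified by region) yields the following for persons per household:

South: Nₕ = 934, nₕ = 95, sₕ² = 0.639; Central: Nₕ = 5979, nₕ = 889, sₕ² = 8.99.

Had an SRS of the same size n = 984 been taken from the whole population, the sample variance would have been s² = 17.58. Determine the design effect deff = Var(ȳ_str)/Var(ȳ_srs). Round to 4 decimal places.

0.4275

Var(ȳ_str) = Σ Wₕ²(1−fₕ)sₕ²/nₕ with Wₕ = Nₕ/6913:
  South: (934/6913)²·(1−95/934)·0.639/95 = 1.1029428 × 10^-4
  Central: (5979/6913)²·(1−889/5979)·8.99/889 = 0.0064397818
  → Var(ȳ_str) = 0.0065500761.
Var(ȳ_srs) = (1 − 984/6913)·17.58/984 = 0.015322819.
deff = 0.0065500761 / 0.015322819 = 0.4275.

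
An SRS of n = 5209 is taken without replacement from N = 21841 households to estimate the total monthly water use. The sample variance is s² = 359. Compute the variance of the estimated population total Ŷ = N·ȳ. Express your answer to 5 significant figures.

Var(Ŷ) = N²·Var(ȳ) = N²·(1 − n/N)·s²/n.
f = 5209/21841 = 0.23849641; Var(ȳ) = 0.76150359·359/5209 = 0.052482202.
Var(Ŷ) = 21841² · 0.052482202 = 2.5035547 × 10^7.

2.5036 × 10^7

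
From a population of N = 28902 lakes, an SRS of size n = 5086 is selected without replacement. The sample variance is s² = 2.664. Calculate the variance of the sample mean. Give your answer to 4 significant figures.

4.316 × 10^-4

Under SRS without replacement, Var(ȳ) = (1 − f)·s²/n with f = n/N = 5086/28902 = 0.17597398.
Var(ȳ) = (1 − 0.17597398)·2.664/5086 = 0.82402602·5.237908 × 10^-4 = 4.3161725 × 10^-4.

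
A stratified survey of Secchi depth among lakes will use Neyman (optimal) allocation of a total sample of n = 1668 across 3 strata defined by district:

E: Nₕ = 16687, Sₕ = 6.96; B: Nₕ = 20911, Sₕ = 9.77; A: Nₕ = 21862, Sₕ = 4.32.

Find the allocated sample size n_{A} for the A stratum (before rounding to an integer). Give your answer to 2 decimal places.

Neyman allocation: nₕ = n·NₕSₕ / Σⱼ NⱼSⱼ.
Σ NⱼSⱼ = 16687·6.96 + 20911·9.77 + 21862·4.32 = 414885.83.
n_{A} = 1668·21862·4.32 / 414885.83 = 379.70.

379.70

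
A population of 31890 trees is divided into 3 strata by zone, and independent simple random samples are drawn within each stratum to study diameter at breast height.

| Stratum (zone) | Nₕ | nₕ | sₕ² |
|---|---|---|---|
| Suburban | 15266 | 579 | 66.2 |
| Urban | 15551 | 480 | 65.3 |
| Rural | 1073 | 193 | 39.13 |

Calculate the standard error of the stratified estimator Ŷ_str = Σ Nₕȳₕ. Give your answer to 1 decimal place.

Var(Ŷ_str) = Σₕ Nₕ²(1 − fₕ)sₕ²/nₕ.
Suburban: 15266²·(1 − 579/15266)·66.2/579 = 2.5635263 × 10^7.
Urban: 15551²·(1 − 480/15551)·65.3/480 = 3.1883966 × 10^7.
Rural: 1073²·(1 − 193/1073)·39.13/193 = 191440.99.
Sum = 5.771067 × 10^7.
SE = √(5.771067 × 10^7) = 7596.8.

7596.8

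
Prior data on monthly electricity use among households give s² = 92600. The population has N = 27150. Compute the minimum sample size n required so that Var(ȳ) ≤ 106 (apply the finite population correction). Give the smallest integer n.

847

Without fpc, n₀ = s²/D = 92600/106 = 873.5849.
With fpc, (1 − n/N)·s²/n ≤ D requires n ≥ n₀/(1 + n₀/N) = 873.5849/(1 + 873.5849/27150) = 846.3525.
Rounding up, n = 847.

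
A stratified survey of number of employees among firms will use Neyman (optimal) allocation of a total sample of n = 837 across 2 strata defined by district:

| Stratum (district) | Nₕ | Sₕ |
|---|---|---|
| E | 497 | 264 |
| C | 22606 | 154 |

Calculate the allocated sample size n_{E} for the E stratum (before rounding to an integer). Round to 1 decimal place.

Neyman allocation: nₕ = n·NₕSₕ / Σⱼ NⱼSⱼ.
Σ NⱼSⱼ = 497·264 + 22606·154 = 3.612532 × 10^6.
n_{E} = 837·497·264 / (3.612532 × 10^6) = 30.4.

30.4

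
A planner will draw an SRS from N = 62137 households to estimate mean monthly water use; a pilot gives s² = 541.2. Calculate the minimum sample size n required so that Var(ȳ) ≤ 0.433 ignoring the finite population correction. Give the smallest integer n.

1250

Without fpc, n₀ = s²/D = 541.2/0.433 = 1249.8845.
Rounding up, n = 1250.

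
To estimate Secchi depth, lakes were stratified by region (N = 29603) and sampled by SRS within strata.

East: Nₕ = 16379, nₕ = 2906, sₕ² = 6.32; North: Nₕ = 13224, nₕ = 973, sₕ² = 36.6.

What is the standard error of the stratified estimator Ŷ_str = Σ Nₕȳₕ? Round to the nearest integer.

Var(Ŷ_str) = Σₕ Nₕ²(1 − fₕ)sₕ²/nₕ.
East: 16379²·(1 − 2906/16379)·6.32/2906 = 479924.77.
North: 13224²·(1 − 973/13224)·36.6/973 = 6.0940025 × 10^6.
Sum = 6.5739273 × 10^6.
SE = √(6.5739273 × 10^6) = 2564.

2564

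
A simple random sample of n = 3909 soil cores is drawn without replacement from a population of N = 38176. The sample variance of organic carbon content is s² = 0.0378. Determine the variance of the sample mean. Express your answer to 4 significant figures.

8.680 × 10^-6

Under SRS without replacement, Var(ȳ) = (1 − f)·s²/n with f = n/N = 3909/38176 = 0.10239417.
Var(ȳ) = (1 − 0.10239417)·0.0378/3909 = 0.89760583·9.6699923 × 10^-6 = 8.6798414 × 10^-6.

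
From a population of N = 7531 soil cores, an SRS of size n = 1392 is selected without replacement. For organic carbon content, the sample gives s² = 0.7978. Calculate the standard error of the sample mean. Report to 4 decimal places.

0.0216

Under SRS without replacement, Var(ȳ) = (1 − f)·s²/n with f = n/N = 1392/7531 = 0.18483601.
Var(ȳ) = (1 − 0.18483601)·0.7978/1392 = 0.81516399·5.7313218 × 10^-4 = 4.6719672 × 10^-4.
SE(ȳ) = √(4.6719672 × 10^-4) = 0.0216.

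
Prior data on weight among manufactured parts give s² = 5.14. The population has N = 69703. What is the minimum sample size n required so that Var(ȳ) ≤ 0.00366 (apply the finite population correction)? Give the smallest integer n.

1377

Without fpc, n₀ = s²/D = 5.14/0.00366 = 1404.3716.
With fpc, (1 − n/N)·s²/n ≤ D requires n ≥ n₀/(1 + n₀/N) = 1404.3716/(1 + 1404.3716/69703) = 1376.6352.
Rounding up, n = 1377.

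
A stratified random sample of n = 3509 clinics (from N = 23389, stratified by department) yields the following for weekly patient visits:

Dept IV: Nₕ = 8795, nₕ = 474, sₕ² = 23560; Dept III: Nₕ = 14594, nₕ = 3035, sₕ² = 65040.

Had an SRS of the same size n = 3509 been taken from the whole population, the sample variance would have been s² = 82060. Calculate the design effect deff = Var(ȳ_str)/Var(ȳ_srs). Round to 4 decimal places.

0.6670

Var(ȳ_str) = Σ Wₕ²(1−fₕ)sₕ²/nₕ with Wₕ = Nₕ/23389:
  Dept IV: (8795/23389)²·(1−474/8795)·23560/474 = 6.6494389
  Dept III: (14594/23389)²·(1−3035/14594)·65040/3035 = 6.6083515
  → Var(ȳ_str) = 13.25779.
Var(ȳ_srs) = (1 − 3509/23389)·82060/3509 = 19.877093.
deff = 13.25779 / 19.877093 = 0.6670.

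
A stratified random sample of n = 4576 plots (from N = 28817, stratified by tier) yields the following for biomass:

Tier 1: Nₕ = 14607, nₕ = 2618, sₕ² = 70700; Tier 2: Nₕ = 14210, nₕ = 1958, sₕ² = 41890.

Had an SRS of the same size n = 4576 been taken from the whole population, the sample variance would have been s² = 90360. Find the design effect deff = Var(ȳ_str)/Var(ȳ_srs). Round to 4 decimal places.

0.6129

Var(ȳ_str) = Σ Wₕ²(1−fₕ)sₕ²/nₕ with Wₕ = Nₕ/28817:
  Tier 1: (14607/28817)²·(1−2618/14607)·70700/2618 = 5.6950328
  Tier 2: (14210/28817)²·(1−1958/14210)·41890/1958 = 4.4854003
  → Var(ȳ_str) = 10.180433.
Var(ȳ_srs) = (1 − 4576/28817)·90360/4576 = 16.610854.
deff = 10.180433 / 16.610854 = 0.6129.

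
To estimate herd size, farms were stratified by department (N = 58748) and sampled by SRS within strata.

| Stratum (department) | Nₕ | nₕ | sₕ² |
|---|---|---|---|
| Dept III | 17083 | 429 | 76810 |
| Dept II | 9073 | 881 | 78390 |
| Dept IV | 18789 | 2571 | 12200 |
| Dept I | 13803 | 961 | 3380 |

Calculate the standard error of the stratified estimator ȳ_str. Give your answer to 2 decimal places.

4.16

Var(ȳ_str) = Σₕ Wₕ²(1 − fₕ)sₕ²/nₕ with Wₕ = Nₕ/N, N = 58748.
Dept III: Wₕ = 0.29078437; term = 0.29078437²·(1 − 0.02511269)·76810/429 = 14.759002.
Dept II: Wₕ = 0.15443930; term = 0.15443930²·(1 − 0.09710129)·78390/881 = 1.9161938.
Dept IV: Wₕ = 0.31982365; term = 0.31982365²·(1 − 0.13683538)·12200/2571 = 0.41895998.
Dept I: Wₕ = 0.23495268; term = 0.23495268²·(1 − 0.06962255)·3380/961 = 0.18063974.
Sum = 17.274796.
SE = √(17.274796) = 4.16.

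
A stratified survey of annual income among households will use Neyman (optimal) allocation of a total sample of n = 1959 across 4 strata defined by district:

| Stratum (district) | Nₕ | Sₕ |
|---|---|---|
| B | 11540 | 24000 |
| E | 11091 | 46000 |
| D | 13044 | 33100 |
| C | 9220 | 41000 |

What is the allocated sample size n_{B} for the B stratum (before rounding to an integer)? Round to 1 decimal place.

Neyman allocation: nₕ = n·NₕSₕ / Σⱼ NⱼSⱼ.
Σ NⱼSⱼ = 11540·24000 + 11091·46000 + 13044·33100 + 9220·41000 = 1.5969224 × 10^9.
n_{B} = 1959·11540·24000 / (1.5969224 × 10^9) = 339.8.

339.8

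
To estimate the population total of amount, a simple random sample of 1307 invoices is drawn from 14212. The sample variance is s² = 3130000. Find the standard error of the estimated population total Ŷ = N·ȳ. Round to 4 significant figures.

Var(Ŷ) = N²·Var(ȳ) = N²·(1 − n/N)·s²/n.
f = 1307/14212 = 0.09196454; Var(ȳ) = 0.90803546·3130000/1307 = 2174.5608.
Var(Ŷ) = 14212² · 2174.5608 = 4.3921984 × 10^11.
SE(Ŷ) = √(4.3921984 × 10^11) = 662700.

662700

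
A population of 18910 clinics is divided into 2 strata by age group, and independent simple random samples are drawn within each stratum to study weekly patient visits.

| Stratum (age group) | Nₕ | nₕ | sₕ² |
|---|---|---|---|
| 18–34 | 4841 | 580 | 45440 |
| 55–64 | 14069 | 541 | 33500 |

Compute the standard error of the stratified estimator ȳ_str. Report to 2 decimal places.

Var(ȳ_str) = Σₕ Wₕ²(1 − fₕ)sₕ²/nₕ with Wₕ = Nₕ/N, N = 18910.
18–34: Wₕ = 0.25600212; term = 0.25600212²·(1 − 0.11980996)·45440/580 = 4.5193283.
55–64: Wₕ = 0.74399788; term = 0.74399788²·(1 − 0.03845334)·33500/541 = 32.958035.
Sum = 37.477363.
SE = √(37.477363) = 6.12.

6.12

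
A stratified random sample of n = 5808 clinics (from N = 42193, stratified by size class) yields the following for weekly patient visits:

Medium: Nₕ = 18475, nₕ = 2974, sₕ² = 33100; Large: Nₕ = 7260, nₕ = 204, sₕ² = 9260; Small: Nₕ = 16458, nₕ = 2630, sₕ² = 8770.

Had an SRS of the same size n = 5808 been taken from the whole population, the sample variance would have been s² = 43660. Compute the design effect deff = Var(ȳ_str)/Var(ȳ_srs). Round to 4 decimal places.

0.5434

Var(ȳ_str) = Σ Wₕ²(1−fₕ)sₕ²/nₕ with Wₕ = Nₕ/42193:
  Medium: (18475/42193)²·(1−2974/18475)·33100/2974 = 1.7904013
  Large: (7260/42193)²·(1−204/7260)·9260/204 = 1.3061565
  Small: (16458/42193)²·(1−2630/16458)·8770/2630 = 0.42628442
  → Var(ȳ_str) = 3.5228422.
Var(ȳ_srs) = (1 − 5808/42193)·43660/5808 = 6.4824488.
deff = 3.5228422 / 6.4824488 = 0.5434.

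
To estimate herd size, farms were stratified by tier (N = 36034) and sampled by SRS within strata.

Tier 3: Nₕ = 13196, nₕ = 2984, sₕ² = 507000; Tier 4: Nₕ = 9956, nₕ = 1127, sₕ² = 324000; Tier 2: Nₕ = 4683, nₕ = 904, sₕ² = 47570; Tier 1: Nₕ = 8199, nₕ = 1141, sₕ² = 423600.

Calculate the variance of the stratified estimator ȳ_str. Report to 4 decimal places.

54.3587

Var(ȳ_str) = Σₕ Wₕ²(1 − fₕ)sₕ²/nₕ with Wₕ = Nₕ/N, N = 36034.
Tier 3: Wₕ = 0.36620969; term = 0.36620969²·(1 − 0.22612913)·507000/2984 = 17.633451.
Tier 4: Wₕ = 0.27629461; term = 0.27629461²·(1 − 0.11319807)·324000/1127 = 19.462228.
Tier 2: Wₕ = 0.12996059; term = 0.12996059²·(1 − 0.19303865)·47570/904 = 0.71720089.
Tier 1: Wₕ = 0.22753511; term = 0.22753511²·(1 − 0.13916331)·423600/1141 = 16.545805.
Sum = 54.358685.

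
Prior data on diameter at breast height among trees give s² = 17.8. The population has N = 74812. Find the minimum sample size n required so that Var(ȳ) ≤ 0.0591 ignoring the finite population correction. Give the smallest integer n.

302

Without fpc, n₀ = s²/D = 17.8/0.0591 = 301.1844.
Rounding up, n = 302.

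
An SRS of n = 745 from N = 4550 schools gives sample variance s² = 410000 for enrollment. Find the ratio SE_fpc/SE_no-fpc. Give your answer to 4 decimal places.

0.9145

f = n/N = 745/4550 = 0.16373626.
SE_no-fpc = √(s²/n) = 23.459232; SE_fpc = √((1−f)s²/n) = 21.452871.
Ratio = √(1−f) = 0.91447457.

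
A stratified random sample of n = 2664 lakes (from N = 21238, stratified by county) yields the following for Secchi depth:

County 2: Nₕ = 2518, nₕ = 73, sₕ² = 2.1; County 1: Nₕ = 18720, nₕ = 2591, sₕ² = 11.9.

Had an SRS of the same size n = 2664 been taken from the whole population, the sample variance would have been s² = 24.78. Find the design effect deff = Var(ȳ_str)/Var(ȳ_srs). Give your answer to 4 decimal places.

0.4262

Var(ȳ_str) = Σ Wₕ²(1−fₕ)sₕ²/nₕ with Wₕ = Nₕ/21238:
  County 2: (2518/21238)²·(1−73/2518)·2.1/73 = 3.9264836 × 10^-4
  County 1: (18720/21238)²·(1−2591/18720)·11.9/2591 = 0.003074437
  → Var(ȳ_str) = 0.0034670854.
Var(ȳ_srs) = (1 − 2664/21238)·24.78/2664 = 0.0081350253.
deff = 0.0034670854 / 0.0081350253 = 0.4262.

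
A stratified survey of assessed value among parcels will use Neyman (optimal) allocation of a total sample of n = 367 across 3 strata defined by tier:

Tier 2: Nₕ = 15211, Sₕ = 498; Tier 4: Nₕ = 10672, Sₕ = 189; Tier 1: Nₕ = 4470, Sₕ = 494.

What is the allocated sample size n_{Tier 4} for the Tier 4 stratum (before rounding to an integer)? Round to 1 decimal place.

Neyman allocation: nₕ = n·NₕSₕ / Σⱼ NⱼSⱼ.
Σ NⱼSⱼ = 15211·498 + 10672·189 + 4470·494 = 1.1800266 × 10^7.
n_{Tier 4} = 367·10672·189 / (1.1800266 × 10^7) = 62.7.

62.7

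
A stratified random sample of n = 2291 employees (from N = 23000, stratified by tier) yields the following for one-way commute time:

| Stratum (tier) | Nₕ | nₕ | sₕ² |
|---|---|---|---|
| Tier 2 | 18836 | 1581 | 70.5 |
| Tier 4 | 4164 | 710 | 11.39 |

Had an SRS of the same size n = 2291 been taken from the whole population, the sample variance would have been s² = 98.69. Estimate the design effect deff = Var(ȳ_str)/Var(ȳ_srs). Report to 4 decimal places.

Var(ȳ_str) = Σ Wₕ²(1−fₕ)sₕ²/nₕ with Wₕ = Nₕ/23000:
  Tier 2: (18836/23000)²·(1−1581/18836)·70.5/1581 = 0.027397139
  Tier 4: (4164/23000)²·(1−710/4164)·11.39/710 = 4.3615691 × 10^-4
  → Var(ȳ_str) = 0.027833296.
Var(ȳ_srs) = (1 − 2291/23000)·98.69/2291 = 0.038786389.
deff = 0.027833296 / 0.038786389 = 0.7176.

0.7176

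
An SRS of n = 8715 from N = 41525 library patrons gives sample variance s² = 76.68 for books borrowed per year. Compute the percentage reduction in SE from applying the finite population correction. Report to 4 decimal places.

11.1109

f = n/N = 8715/41525 = 0.20987357.
SE_no-fpc = √(s²/n) = 0.093800976; SE_fpc = √((1−f)s²/n) = 0.083378802.
Ratio = √(1−f) = 0.88889056. Reduction = 100·(1 − 0.88889056) = 11.1109%.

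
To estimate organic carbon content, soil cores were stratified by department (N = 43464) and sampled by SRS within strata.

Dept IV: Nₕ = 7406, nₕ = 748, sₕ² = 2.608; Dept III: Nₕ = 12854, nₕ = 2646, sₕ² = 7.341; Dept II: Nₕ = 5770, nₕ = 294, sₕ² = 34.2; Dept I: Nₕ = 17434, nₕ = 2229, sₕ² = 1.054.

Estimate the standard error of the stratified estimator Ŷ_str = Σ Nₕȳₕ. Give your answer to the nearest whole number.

Var(Ŷ_str) = Σₕ Nₕ²(1 − fₕ)sₕ²/nₕ.
Dept IV: 7406²·(1 − 748/7406)·2.608/748 = 171922.8.
Dept III: 12854²·(1 − 2646/12854)·7.341/2646 = 364036.01.
Dept II: 5770²·(1 − 294/5770)·34.2/294 = 3.6755136 × 10^6.
Dept I: 17434²·(1 − 2229/17434)·1.054/2229 = 125347.02.
Sum = 4.3368194 × 10^6.
SE = √(4.3368194 × 10^6) = 2083.

2083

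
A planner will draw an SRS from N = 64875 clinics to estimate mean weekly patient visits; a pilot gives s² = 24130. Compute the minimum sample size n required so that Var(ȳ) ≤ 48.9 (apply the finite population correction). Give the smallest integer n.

490

Without fpc, n₀ = s²/D = 24130/48.9 = 493.4560.
With fpc, (1 − n/N)·s²/n ≤ D requires n ≥ n₀/(1 + n₀/N) = 493.4560/(1 + 493.4560/64875) = 489.7310.
Rounding up, n = 490.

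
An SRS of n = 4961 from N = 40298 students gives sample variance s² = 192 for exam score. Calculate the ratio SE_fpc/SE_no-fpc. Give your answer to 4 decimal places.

f = n/N = 4961/40298 = 0.12310785.
SE_no-fpc = √(s²/n) = 0.19672792; SE_fpc = √((1−f)s²/n) = 0.18422098.
Ratio = √(1−f) = 0.93642520.

0.9364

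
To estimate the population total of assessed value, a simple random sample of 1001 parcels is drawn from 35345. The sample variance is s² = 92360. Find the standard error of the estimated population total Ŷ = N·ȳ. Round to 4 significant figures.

334700

Var(Ŷ) = N²·Var(ȳ) = N²·(1 − n/N)·s²/n.
f = 1001/35345 = 0.02832084; Var(ȳ) = 0.97167916·92360/1001 = 89.654633.
Var(Ŷ) = 35345² · 89.654633 = 1.1200276 × 10^11.
SE(Ŷ) = √(1.1200276 × 10^11) = 334700.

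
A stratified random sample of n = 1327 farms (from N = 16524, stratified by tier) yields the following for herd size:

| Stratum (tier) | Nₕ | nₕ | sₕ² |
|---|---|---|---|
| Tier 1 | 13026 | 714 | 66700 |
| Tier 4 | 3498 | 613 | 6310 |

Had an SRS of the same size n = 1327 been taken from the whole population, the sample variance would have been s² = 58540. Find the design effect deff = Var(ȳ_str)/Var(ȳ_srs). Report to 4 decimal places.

Var(ȳ_str) = Σ Wₕ²(1−fₕ)sₕ²/nₕ with Wₕ = Nₕ/16524:
  Tier 1: (13026/16524)²·(1−714/13026)·66700/714 = 54.870249
  Tier 4: (3498/16524)²·(1−613/3498)·6310/613 = 0.38045573
  → Var(ȳ_str) = 55.250705.
Var(ȳ_srs) = (1 − 1327/16524)·58540/1327 = 40.571818.
deff = 55.250705 / 40.571818 = 1.3618.

1.3618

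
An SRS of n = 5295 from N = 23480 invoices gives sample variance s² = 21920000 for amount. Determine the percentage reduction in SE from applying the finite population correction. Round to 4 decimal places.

f = n/N = 5295/23480 = 0.22551107.
SE_no-fpc = √(s²/n) = 64.340924; SE_fpc = √((1−f)s²/n) = 56.623264.
Ratio = √(1−f) = 0.88005053. Reduction = 100·(1 − 0.88005053) = 11.9949%.

11.9949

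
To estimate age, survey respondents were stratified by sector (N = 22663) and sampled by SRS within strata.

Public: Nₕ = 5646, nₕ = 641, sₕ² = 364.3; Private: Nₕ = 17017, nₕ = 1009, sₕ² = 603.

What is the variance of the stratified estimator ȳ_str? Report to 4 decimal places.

Var(ȳ_str) = Σₕ Wₕ²(1 − fₕ)sₕ²/nₕ with Wₕ = Nₕ/N, N = 22663.
Public: Wₕ = 0.24912854; term = 0.24912854²·(1 − 0.11353170)·364.3/641 = 0.031268806.
Private: Wₕ = 0.75087146; term = 0.75087146²·(1 − 0.05929365)·603/1009 = 0.31696508.
Sum = 0.34823389.

0.3482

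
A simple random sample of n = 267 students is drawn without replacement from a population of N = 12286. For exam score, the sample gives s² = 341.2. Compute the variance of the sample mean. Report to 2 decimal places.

Under SRS without replacement, Var(ȳ) = (1 − f)·s²/n with f = n/N = 267/12286 = 0.02173205.
Var(ȳ) = (1 − 0.02173205)·341.2/267 = 0.97826795·1.2779026 = 1.2501312.

1.25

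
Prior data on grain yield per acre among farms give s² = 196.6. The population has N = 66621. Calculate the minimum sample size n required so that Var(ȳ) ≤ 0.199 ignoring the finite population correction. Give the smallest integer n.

988

Without fpc, n₀ = s²/D = 196.6/0.199 = 987.9397.
Rounding up, n = 988.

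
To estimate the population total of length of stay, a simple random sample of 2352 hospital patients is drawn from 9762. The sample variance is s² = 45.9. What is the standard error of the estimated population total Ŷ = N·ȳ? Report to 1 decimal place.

Var(Ŷ) = N²·Var(ȳ) = N²·(1 − n/N)·s²/n.
f = 2352/9762 = 0.24093423; Var(ȳ) = 0.75906577·45.9/2352 = 0.014813401.
Var(Ŷ) = 9762² · 0.014813401 = 1.4116674 × 10^6.
SE(Ŷ) = √(1.4116674 × 10^6) = 1188.1.

1188.1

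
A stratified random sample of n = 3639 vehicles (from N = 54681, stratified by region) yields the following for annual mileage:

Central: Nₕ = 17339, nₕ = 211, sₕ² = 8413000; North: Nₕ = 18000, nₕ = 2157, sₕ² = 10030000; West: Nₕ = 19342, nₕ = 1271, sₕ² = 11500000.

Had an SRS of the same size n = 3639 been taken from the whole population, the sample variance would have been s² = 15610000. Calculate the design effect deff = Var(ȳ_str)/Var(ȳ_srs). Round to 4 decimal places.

1.3639

Var(ȳ_str) = Σ Wₕ²(1−fₕ)sₕ²/nₕ with Wₕ = Nₕ/54681:
  Central: (17339/54681)²·(1−211/17339)·8413000/211 = 3960.2831
  North: (18000/54681)²·(1−2157/18000)·10030000/2157 = 443.49407
  West: (19342/54681)²·(1−1271/19342)·11500000/1271 = 1057.7011
  → Var(ȳ_str) = 5461.4783.
Var(ȳ_srs) = (1 − 3639/54681)·15610000/3639 = 4004.1661.
deff = 5461.4783 / 4004.1661 = 1.3639.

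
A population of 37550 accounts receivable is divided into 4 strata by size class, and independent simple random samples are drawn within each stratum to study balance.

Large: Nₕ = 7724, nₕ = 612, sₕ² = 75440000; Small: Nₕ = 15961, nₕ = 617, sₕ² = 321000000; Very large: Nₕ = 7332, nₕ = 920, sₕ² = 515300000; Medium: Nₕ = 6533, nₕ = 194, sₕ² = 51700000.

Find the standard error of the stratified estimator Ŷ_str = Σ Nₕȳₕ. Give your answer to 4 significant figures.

1.310 × 10^7

Var(Ŷ_str) = Σₕ Nₕ²(1 − fₕ)sₕ²/nₕ.
Large: 7724²·(1 − 612/7724)·75440000/612 = 6.7714905 × 10^12.
Small: 15961²·(1 − 617/15961)·321000000/617 = 1.2741441 × 10^14.
Very large: 7332²·(1 − 920/7332)·515300000/920 = 2.6332269 × 10^13.
Medium: 6533²·(1 − 194/6533)·51700000/194 = 1.1036268 × 10^13.
Sum = 1.7155444 × 10^14.
SE = √(1.7155444 × 10^14) = 1.310 × 10^7.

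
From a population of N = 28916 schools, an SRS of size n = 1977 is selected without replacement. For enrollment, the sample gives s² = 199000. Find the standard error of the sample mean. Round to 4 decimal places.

9.6838

Under SRS without replacement, Var(ȳ) = (1 − f)·s²/n with f = n/N = 1977/28916 = 0.06837045.
Var(ȳ) = (1 − 0.06837045)·199000/1977 = 0.93162955·100.65756 = 93.775559.
SE(ȳ) = √(93.775559) = 9.6838.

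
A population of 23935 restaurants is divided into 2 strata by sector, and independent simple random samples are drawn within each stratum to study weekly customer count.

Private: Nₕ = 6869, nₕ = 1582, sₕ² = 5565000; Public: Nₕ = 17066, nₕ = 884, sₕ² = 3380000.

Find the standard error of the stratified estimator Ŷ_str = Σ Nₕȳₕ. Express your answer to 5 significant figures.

Var(Ŷ_str) = Σₕ Nₕ²(1 − fₕ)sₕ²/nₕ.
Private: 6869²·(1 − 1582/6869)·5565000/1582 = 1.2775018 × 10^11.
Public: 17066²·(1 − 884/17066)·3380000/884 = 1.0559136 × 10^12.
Sum = 1.1836638 × 10^12.
SE = √(1.1836638 × 10^12) = 1.0880 × 10^6.

1.0880 × 10^6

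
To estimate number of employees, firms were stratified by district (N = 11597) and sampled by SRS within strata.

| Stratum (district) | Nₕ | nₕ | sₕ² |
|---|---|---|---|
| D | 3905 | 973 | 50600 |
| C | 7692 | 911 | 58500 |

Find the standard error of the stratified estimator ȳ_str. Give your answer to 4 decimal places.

5.4159

Var(ȳ_str) = Σₕ Wₕ²(1 − fₕ)sₕ²/nₕ with Wₕ = Nₕ/N, N = 11597.
D: Wₕ = 0.33672502; term = 0.33672502²·(1 − 0.24916773)·50600/973 = 4.4272227.
C: Wₕ = 0.66327498; term = 0.66327498²·(1 − 0.11843474)·58500/911 = 24.904578.
Sum = 29.331801.
SE = √(29.331801) = 5.4159.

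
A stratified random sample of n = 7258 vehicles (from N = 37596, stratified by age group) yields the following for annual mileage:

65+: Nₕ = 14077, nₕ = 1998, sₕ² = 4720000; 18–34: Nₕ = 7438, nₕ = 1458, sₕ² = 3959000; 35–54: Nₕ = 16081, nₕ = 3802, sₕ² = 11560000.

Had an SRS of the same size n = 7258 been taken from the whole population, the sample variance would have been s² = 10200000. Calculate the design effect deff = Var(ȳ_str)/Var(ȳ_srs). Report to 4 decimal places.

Var(ȳ_str) = Σ Wₕ²(1−fₕ)sₕ²/nₕ with Wₕ = Nₕ/37596:
  65+: (14077/37596)²·(1−1998/14077)·4720000/1998 = 284.18708
  18–34: (7438/37596)²·(1−1458/7438)·3959000/1458 = 85.44803
  35–54: (16081/37596)²·(1−3802/16081)·11560000/3802 = 424.75499
  → Var(ȳ_str) = 794.3901.
Var(ȳ_srs) = (1 − 7258/37596)·10200000/7258 = 1134.0404.
deff = 794.3901 / 1134.0404 = 0.7005.

0.7005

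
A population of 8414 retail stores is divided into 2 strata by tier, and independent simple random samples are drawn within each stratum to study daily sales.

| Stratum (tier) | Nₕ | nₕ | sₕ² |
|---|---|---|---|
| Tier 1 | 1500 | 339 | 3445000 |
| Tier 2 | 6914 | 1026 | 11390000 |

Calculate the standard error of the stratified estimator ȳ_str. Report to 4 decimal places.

Var(ȳ_str) = Σₕ Wₕ²(1 − fₕ)sₕ²/nₕ with Wₕ = Nₕ/N, N = 8414.
Tier 1: Wₕ = 0.17827430; term = 0.17827430²·(1 − 0.22600000)·3445000/339 = 249.98157.
Tier 2: Wₕ = 0.82172570; term = 0.82172570²·(1 − 0.14839456)·11390000/1026 = 6383.642.
Sum = 6633.6236.
SE = √(6633.6236) = 81.4471.

81.4471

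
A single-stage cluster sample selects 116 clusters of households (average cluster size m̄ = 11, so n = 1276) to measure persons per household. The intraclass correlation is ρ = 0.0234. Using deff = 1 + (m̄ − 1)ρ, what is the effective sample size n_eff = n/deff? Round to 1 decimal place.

1034.0

deff = 1 + (11 − 1)·0.0234 = 1 + 0.234 = 1.234.
n_eff = 1276 / 1.234 = 1034.0.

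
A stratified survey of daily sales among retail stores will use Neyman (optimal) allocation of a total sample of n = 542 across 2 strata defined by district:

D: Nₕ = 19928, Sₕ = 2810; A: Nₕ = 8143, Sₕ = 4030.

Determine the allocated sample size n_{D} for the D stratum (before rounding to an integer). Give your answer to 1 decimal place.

Neyman allocation: nₕ = n·NₕSₕ / Σⱼ NⱼSⱼ.
Σ NⱼSⱼ = 19928·2810 + 8143·4030 = 8.881397 × 10^7.
n_{D} = 542·19928·2810 / (8.881397 × 10^7) = 341.7.

341.7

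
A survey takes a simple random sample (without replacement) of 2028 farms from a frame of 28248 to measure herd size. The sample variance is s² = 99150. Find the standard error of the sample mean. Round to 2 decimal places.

6.74

Under SRS without replacement, Var(ȳ) = (1 − f)·s²/n with f = n/N = 2028/28248 = 0.07179269.
Var(ȳ) = (1 − 0.07179269)·99150/2028 = 0.92820731·48.890533 = 45.38055.
SE(ȳ) = √(45.38055) = 6.74.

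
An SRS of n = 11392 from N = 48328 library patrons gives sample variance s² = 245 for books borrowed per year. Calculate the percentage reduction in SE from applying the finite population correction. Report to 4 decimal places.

12.5770

f = n/N = 11392/48328 = 0.23572256.
SE_no-fpc = √(s²/n) = 0.14665033; SE_fpc = √((1−f)s²/n) = 0.12820607.
Ratio = √(1−f) = 0.87422963. Reduction = 100·(1 − 0.87422963) = 12.5770%.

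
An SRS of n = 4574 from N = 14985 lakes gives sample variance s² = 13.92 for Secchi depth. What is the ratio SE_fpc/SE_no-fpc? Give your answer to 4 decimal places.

f = n/N = 4574/14985 = 0.30523857.
SE_no-fpc = √(s²/n) = 0.055166005; SE_fpc = √((1−f)s²/n) = 0.045982162.
Ratio = √(1−f) = 0.83352350.

0.8335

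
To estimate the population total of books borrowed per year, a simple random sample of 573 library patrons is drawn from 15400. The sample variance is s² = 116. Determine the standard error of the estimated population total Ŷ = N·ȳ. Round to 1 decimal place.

Var(Ŷ) = N²·Var(ȳ) = N²·(1 − n/N)·s²/n.
f = 573/15400 = 0.03720779; Var(ȳ) = 0.96279221·116/573 = 0.19491081.
Var(Ŷ) = 15400² · 0.19491081 = 4.6225048 × 10^7.
SE(Ŷ) = √(4.6225048 × 10^7) = 6798.9.

6798.9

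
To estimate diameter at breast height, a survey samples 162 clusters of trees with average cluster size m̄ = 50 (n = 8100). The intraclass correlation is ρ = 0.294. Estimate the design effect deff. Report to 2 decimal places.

15.41

deff = 1 + (50 − 1)·0.294 = 1 + 14.406 = 15.406.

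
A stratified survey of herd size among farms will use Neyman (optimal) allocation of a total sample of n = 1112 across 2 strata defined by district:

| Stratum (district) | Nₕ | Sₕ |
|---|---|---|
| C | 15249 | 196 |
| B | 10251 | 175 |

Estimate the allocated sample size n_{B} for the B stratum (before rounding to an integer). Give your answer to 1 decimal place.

Neyman allocation: nₕ = n·NₕSₕ / Σⱼ NⱼSⱼ.
Σ NⱼSⱼ = 15249·196 + 10251·175 = 4.782729 × 10^6.
n_{B} = 1112·10251·175 / (4.782729 × 10^6) = 417.1.

417.1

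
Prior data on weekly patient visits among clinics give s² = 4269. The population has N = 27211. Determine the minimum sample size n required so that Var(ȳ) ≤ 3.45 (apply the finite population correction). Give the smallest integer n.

1184

Without fpc, n₀ = s²/D = 4269/3.45 = 1237.3913.
With fpc, (1 − n/N)·s²/n ≤ D requires n ≥ n₀/(1 + n₀/N) = 1237.3913/(1 + 1237.3913/27211) = 1183.5697.
Rounding up, n = 1184.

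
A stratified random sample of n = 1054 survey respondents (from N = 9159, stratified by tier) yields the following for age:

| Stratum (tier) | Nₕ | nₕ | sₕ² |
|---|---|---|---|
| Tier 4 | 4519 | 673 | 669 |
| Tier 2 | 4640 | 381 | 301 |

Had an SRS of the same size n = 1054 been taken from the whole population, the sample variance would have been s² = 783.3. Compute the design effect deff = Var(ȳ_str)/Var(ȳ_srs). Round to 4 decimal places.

Var(ȳ_str) = Σ Wₕ²(1−fₕ)sₕ²/nₕ with Wₕ = Nₕ/9159:
  Tier 4: (4519/9159)²·(1−673/4519)·669/673 = 0.20595226
  Tier 2: (4640/9159)²·(1−381/4640)·301/381 = 0.18611056
  → Var(ȳ_str) = 0.39206282.
Var(ȳ_srs) = (1 − 1054/9159)·783.3/1054 = 0.65764644.
deff = 0.39206282 / 0.65764644 = 0.5962.

0.5962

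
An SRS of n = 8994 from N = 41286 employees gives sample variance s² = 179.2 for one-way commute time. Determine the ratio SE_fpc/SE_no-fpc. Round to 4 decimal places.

0.8844

f = n/N = 8994/41286 = 0.21784624.
SE_no-fpc = √(s²/n) = 0.1411538; SE_fpc = √((1−f)s²/n) = 0.12483565.
Ratio = √(1−f) = 0.88439457.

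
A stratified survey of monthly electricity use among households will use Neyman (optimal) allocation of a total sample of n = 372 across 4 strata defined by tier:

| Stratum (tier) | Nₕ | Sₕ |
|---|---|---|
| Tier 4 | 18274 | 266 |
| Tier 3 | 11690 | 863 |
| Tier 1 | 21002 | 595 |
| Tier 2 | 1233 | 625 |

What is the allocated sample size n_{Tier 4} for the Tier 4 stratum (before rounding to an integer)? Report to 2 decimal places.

64.09

Neyman allocation: nₕ = n·NₕSₕ / Σⱼ NⱼSⱼ.
Σ NⱼSⱼ = 18274·266 + 11690·863 + 21002·595 + 1233·625 = 2.8216169 × 10^7.
n_{Tier 4} = 372·18274·266 / (2.8216169 × 10^7) = 64.09.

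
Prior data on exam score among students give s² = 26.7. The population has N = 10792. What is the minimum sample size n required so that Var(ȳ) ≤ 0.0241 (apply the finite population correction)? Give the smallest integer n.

Without fpc, n₀ = s²/D = 26.7/0.0241 = 1107.8838.
With fpc, (1 − n/N)·s²/n ≤ D requires n ≥ n₀/(1 + n₀/N) = 1107.8838/(1 + 1107.8838/10792) = 1004.7394.
Rounding up, n = 1005.

1005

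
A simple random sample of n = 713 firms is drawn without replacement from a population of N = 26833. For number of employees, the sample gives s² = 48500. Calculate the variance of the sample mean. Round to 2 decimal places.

Under SRS without replacement, Var(ȳ) = (1 − f)·s²/n with f = n/N = 713/26833 = 0.02657176.
Var(ȳ) = (1 − 0.02657176)·48500/713 = 0.97342824·68.02244 = 66.214965.

66.21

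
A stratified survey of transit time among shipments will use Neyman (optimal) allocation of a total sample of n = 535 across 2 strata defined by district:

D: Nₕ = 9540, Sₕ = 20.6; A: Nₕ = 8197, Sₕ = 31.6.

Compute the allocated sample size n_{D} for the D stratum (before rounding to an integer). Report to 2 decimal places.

230.80

Neyman allocation: nₕ = n·NₕSₕ / Σⱼ NⱼSⱼ.
Σ NⱼSⱼ = 9540·20.6 + 8197·31.6 = 455549.2.
n_{D} = 535·9540·20.6 / 455549.2 = 230.80.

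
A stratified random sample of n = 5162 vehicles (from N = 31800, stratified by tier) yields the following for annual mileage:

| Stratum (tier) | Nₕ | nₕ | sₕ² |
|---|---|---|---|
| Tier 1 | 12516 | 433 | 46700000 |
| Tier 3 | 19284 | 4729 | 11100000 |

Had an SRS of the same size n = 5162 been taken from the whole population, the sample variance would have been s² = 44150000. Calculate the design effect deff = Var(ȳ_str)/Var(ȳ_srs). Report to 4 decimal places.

2.3422

Var(ȳ_str) = Σ Wₕ²(1−fₕ)sₕ²/nₕ with Wₕ = Nₕ/31800:
  Tier 1: (12516/31800)²·(1−433/12516)·46700000/433 = 16129.283
  Tier 3: (19284/31800)²·(1−4729/19284)·11100000/4729 = 651.49151
  → Var(ȳ_str) = 16780.775.
Var(ȳ_srs) = (1 − 5162/31800)·44150000/5162 = 7164.5217.
deff = 16780.775 / 7164.5217 = 2.3422.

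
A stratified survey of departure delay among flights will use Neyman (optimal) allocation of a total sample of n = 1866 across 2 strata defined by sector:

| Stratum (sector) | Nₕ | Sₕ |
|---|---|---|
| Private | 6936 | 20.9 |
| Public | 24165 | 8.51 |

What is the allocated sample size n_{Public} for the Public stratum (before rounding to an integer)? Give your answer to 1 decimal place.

Neyman allocation: nₕ = n·NₕSₕ / Σⱼ NⱼSⱼ.
Σ NⱼSⱼ = 6936·20.9 + 24165·8.51 = 350606.55.
n_{Public} = 1866·24165·8.51 / 350606.55 = 1094.5.

1094.5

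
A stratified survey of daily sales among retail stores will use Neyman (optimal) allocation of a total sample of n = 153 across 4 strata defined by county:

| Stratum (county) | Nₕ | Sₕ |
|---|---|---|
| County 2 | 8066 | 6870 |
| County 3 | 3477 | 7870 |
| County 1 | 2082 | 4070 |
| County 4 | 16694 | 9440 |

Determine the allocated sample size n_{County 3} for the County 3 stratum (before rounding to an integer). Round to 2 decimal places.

16.82

Neyman allocation: nₕ = n·NₕSₕ / Σⱼ NⱼSⱼ.
Σ NⱼSⱼ = 8066·6870 + 3477·7870 + 2082·4070 + 16694·9440 = 2.4884251 × 10^8.
n_{County 3} = 153·3477·7870 / (2.4884251 × 10^8) = 16.82.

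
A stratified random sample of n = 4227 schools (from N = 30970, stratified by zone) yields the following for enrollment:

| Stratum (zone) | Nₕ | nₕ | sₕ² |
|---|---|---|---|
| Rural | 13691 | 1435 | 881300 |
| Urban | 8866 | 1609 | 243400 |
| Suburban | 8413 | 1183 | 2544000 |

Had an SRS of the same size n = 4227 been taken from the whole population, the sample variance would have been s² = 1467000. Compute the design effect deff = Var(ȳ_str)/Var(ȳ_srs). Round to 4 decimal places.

0.8474

Var(ȳ_str) = Σ Wₕ²(1−fₕ)sₕ²/nₕ with Wₕ = Nₕ/30970:
  Rural: (13691/30970)²·(1−1435/13691)·881300/1435 = 107.44183
  Urban: (8866/30970)²·(1−1609/8866)·243400/1609 = 10.147685
  Suburban: (8413/30970)²·(1−1183/8413)·2544000/1183 = 136.37637
  → Var(ȳ_str) = 253.96589.
Var(ȳ_srs) = (1 − 4227/30970)·1467000/4227 = 299.68623.
deff = 253.96589 / 299.68623 = 0.8474.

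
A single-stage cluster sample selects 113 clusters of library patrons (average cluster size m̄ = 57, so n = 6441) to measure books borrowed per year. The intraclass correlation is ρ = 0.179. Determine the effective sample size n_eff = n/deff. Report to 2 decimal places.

deff = 1 + (57 − 1)·0.179 = 1 + 10.024 = 11.024.
n_eff = 6441 / 11.024 = 584.27.

584.27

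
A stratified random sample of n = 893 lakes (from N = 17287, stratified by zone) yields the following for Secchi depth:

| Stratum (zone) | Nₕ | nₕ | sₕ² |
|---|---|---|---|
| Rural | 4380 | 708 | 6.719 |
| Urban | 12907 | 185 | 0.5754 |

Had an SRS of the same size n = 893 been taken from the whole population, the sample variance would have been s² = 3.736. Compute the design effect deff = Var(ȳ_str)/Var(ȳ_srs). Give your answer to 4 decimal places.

Var(ȳ_str) = Σ Wₕ²(1−fₕ)sₕ²/nₕ with Wₕ = Nₕ/17287:
  Rural: (4380/17287)²·(1−708/4380)·6.719/708 = 5.1075062 × 10^-4
  Urban: (12907/17287)²·(1−185/12907)·0.5754/185 = 0.0017089902
  → Var(ȳ_str) = 0.0022197408.
Var(ȳ_srs) = (1 − 893/17287)·3.736/893 = 0.0039675345.
deff = 0.0022197408 / 0.0039675345 = 0.5595.

0.5595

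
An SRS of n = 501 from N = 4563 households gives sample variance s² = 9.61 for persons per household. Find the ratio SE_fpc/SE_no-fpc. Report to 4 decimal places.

0.9435

f = n/N = 501/4563 = 0.10979619.
SE_no-fpc = √(s²/n) = 0.13849779; SE_fpc = √((1−f)s²/n) = 0.13067351.
Ratio = √(1−f) = 0.94350613.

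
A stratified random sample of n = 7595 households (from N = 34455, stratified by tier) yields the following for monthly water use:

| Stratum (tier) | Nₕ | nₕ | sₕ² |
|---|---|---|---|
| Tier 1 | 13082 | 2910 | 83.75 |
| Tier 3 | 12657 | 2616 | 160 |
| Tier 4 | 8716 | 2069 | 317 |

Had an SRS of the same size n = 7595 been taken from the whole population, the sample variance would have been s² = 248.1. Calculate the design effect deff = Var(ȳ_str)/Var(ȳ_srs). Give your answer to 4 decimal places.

0.6774

Var(ȳ_str) = Σ Wₕ²(1−fₕ)sₕ²/nₕ with Wₕ = Nₕ/34455:
  Tier 1: (13082/34455)²·(1−2910/13082)·83.75/2910 = 0.0032260256
  Tier 3: (12657/34455)²·(1−2616/12657)·160/2616 = 0.0065476504
  Tier 4: (8716/34455)²·(1−2069/8716)·317/2069 = 0.0074771684
  → Var(ȳ_str) = 0.017250844.
Var(ȳ_srs) = (1 − 7595/34455)·248.1/7595 = 0.025465531.
deff = 0.017250844 / 0.025465531 = 0.6774.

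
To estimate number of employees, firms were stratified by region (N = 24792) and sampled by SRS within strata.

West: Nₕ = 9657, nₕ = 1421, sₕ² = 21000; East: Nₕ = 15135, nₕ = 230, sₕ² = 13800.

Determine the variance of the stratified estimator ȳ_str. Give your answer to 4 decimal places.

23.9336

Var(ȳ_str) = Σₕ Wₕ²(1 − fₕ)sₕ²/nₕ with Wₕ = Nₕ/N, N = 24792.
West: Wₕ = 0.38952081; term = 0.38952081²·(1 − 0.14714715)·21000/1421 = 1.9123204.
East: Wₕ = 0.61047919; term = 0.61047919²·(1 − 0.01519656)·13800/230 = 22.021279.
Sum = 23.933599.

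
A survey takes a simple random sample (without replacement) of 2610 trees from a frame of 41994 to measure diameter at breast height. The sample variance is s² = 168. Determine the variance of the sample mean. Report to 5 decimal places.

0.06037

Under SRS without replacement, Var(ȳ) = (1 − f)·s²/n with f = n/N = 2610/41994 = 0.06215174.
Var(ȳ) = (1 − 0.06215174)·168/2610 = 0.93784826·0.064367816 = 0.060367245.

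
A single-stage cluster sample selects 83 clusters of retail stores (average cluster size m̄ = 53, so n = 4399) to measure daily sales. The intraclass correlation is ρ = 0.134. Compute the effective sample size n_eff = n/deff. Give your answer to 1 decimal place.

deff = 1 + (53 − 1)·0.134 = 1 + 6.968 = 7.968.
n_eff = 4399 / 7.968 = 552.1.

552.1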